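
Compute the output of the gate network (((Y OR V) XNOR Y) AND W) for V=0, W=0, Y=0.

Substituting: (((0 OR 0) XNOR 0) AND 0)
= 0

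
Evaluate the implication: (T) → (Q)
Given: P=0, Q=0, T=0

Antecedent (T) = 0; consequent (Q) = 0.
0 → 0 = 1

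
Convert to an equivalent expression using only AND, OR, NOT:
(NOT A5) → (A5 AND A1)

A5 OR (A5 AND A1)
(Implication elimination: A → B = NOT A OR B)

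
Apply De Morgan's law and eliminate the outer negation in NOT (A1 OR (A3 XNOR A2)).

NOT A1 AND NOT (A3 XNOR A2)
De Morgan's: NOT(OR of terms) = AND of negations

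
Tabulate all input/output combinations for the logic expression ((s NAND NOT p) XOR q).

q | s | p | Output
------------------
0 | 0 | 0 | 1
0 | 0 | 1 | 1
0 | 1 | 0 | 0
0 | 1 | 1 | 1
1 | 0 | 0 | 0
1 | 0 | 1 | 0
1 | 1 | 0 | 1
1 | 1 | 1 | 0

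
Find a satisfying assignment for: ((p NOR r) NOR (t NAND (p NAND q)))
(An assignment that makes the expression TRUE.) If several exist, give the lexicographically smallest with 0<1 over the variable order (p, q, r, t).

p=0, q=0, r=1, t=1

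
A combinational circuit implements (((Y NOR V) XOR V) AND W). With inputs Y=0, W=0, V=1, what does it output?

Substituting: (((0 NOR 1) XOR 1) AND 0)
= 0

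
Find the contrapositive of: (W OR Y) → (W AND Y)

Contrapositive: NOT (W AND Y) → NOT (W OR Y)
Note: A statement and its contrapositive are logically equivalent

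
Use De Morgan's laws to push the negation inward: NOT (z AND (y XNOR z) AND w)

NOT z OR NOT (y XNOR z) OR NOT w
De Morgan's: NOT(AND of terms) = OR of negations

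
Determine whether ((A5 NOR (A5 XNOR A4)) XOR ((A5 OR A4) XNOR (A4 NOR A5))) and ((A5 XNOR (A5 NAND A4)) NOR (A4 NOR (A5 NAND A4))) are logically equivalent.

No. Counterexample: with A4=0, A5=0, Expression 1 = 0 but Expression 2 = 1.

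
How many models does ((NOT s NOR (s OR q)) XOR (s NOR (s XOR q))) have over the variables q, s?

Satisfying assignments: (0,0)
Count: 1 out of 4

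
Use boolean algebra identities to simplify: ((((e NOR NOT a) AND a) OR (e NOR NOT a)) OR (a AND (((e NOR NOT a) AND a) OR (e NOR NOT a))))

By absorption (E OR (E AND v) = E) then absorption (E OR (E AND v) = E):
= (e NOR NOT a)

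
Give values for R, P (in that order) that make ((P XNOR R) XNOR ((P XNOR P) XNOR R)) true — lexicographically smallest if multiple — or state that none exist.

R=0, P=1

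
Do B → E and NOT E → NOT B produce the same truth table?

Yes, Contrapositive is always equivalent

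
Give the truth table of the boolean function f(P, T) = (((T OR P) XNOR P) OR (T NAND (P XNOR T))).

P | T | Output
--------------
0 | 0 | 1
0 | 1 | 1
1 | 0 | 1
1 | 1 | 1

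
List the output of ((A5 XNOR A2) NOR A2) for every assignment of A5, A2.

A5 | A2 | Output
----------------
0 | 0 | 0
0 | 1 | 0
1 | 0 | 1
1 | 1 | 0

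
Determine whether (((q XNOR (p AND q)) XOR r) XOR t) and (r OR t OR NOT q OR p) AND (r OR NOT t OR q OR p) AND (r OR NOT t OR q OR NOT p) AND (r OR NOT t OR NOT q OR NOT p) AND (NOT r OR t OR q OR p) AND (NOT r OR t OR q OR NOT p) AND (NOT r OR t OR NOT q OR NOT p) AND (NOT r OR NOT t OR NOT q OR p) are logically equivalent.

Yes, they are equivalent — the two output columns agree on all 16 assignments:
r | t | q | p | Expression 1 | Expression 2
-------------------------------------------
0 | 0 | 0 | 0 | 1 | 1
0 | 0 | 0 | 1 | 1 | 1
0 | 0 | 1 | 0 | 0 | 0
0 | 0 | 1 | 1 | 1 | 1
0 | 1 | 0 | 0 | 0 | 0
0 | 1 | 0 | 1 | 0 | 0
0 | 1 | 1 | 0 | 1 | 1
0 | 1 | 1 | 1 | 0 | 0
1 | 0 | 0 | 0 | 0 | 0
1 | 0 | 0 | 1 | 0 | 0
1 | 0 | 1 | 0 | 1 | 1
1 | 0 | 1 | 1 | 0 | 0
1 | 1 | 0 | 0 | 1 | 1
1 | 1 | 0 | 1 | 1 | 1
1 | 1 | 1 | 0 | 0 | 0
1 | 1 | 1 | 1 | 1 | 1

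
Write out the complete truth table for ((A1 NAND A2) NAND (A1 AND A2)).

A1 | A2 | Output
----------------
0 | 0 | 1
0 | 1 | 1
1 | 0 | 1
1 | 1 | 1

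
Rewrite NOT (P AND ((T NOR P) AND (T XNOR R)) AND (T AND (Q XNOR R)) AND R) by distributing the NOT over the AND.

NOT P OR NOT ((T NOR P) AND (T XNOR R)) OR NOT (T AND (Q XNOR R)) OR NOT R
De Morgan's: NOT(AND of terms) = OR of negations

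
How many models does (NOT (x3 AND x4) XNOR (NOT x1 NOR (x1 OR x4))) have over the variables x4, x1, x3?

Satisfying assignments: (1,0,1), (1,1,1)
Count: 2 out of 8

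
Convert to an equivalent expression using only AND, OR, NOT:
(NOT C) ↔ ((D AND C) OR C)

((NOT C) AND ((D AND C) OR C)) OR (C AND NOT ((D AND C) OR C))
(Biconditional = both true or both false)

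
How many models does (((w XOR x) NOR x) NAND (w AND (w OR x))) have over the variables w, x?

Satisfying assignments: (0,0), (0,1), (1,0), (1,1)
Count: 4 out of 4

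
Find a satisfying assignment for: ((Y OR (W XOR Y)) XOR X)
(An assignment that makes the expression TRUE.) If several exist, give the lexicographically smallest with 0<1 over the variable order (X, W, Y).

X=0, W=0, Y=1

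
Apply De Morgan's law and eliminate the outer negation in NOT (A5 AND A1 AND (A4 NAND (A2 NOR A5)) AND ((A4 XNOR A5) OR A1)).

NOT A5 OR NOT A1 OR NOT (A4 NAND (A2 NOR A5)) OR NOT ((A4 XNOR A5) OR A1)
De Morgan's: NOT(AND of terms) = OR of negations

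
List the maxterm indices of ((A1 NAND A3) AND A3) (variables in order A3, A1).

ΠM(0, 1, 3) = (A3 OR A1) AND (A3 OR NOT A1) AND (NOT A3 OR NOT A1)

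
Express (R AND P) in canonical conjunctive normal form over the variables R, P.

(R OR P) AND (R OR NOT P) AND (NOT R OR P)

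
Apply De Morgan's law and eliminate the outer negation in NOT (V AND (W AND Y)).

NOT V OR NOT (W AND Y)
De Morgan's: NOT(AND of terms) = OR of negations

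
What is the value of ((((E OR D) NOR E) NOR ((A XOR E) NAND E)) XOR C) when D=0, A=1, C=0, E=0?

Substituting: ((((0 OR 0) NOR 0) NOR ((1 XOR 0) NAND 0)) XOR 0)
= 0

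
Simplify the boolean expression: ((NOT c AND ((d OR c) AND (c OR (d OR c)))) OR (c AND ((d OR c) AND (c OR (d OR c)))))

By distribution ((E AND v) OR (E AND NOT v) = E) then absorption (E AND (E OR v) = E):
= (d OR c)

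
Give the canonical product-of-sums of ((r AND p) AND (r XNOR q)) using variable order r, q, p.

ΠM(0, 1, 2, 3, 4, 5, 6) = (r OR q OR p) AND (r OR q OR NOT p) AND (r OR NOT q OR p) AND (r OR NOT q OR NOT p) AND (NOT r OR q OR p) AND (NOT r OR q OR NOT p) AND (NOT r OR NOT q OR p)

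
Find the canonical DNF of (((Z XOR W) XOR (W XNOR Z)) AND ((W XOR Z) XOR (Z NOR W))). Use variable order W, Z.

(NOT W AND NOT Z) OR (NOT W AND Z) OR (W AND NOT Z)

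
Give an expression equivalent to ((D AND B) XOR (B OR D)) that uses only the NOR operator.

((((((D NOR D) NOR (B NOR B)) NOR ((B NOR D) NOR (B NOR D))) NOR (((D NOR D) NOR (B NOR B)) NOR ((B NOR D) NOR (B NOR D)))) NOR ((((D NOR D) NOR (B NOR B)) NOR ((B NOR D) NOR (B NOR D))) NOR (((D NOR D) NOR (B NOR B)) NOR ((B NOR D) NOR (B NOR D))))) NOR ((((((D NOR D) NOR (B NOR B)) NOR ((D NOR D) NOR (B NOR B))) NOR (((B NOR D) NOR (B NOR D)) NOR ((B NOR D) NOR (B NOR D)))) NOR ((((D NOR D) NOR (B NOR B)) NOR ((D NOR D) NOR (B NOR B))) NOR (((B NOR D) NOR (B NOR D)) NOR ((B NOR D) NOR (B NOR D))))) NOR (((((D NOR D) NOR (B NOR B)) NOR ((D NOR D) NOR (B NOR B))) NOR (((B NOR D) NOR (B NOR D)) NOR ((B NOR D) NOR (B NOR D)))) NOR ((((D NOR D) NOR (B NOR B)) NOR ((D NOR D) NOR (B NOR B))) NOR (((B NOR D) NOR (B NOR D)) NOR ((B NOR D) NOR (B NOR D)))))))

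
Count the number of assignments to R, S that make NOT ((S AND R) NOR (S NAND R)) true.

Satisfying assignments: (0,0), (0,1), (1,0), (1,1)
Count: 4 out of 4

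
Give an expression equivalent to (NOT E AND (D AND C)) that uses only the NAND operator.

(((E NAND E) NAND ((D NAND C) NAND (D NAND C))) NAND ((E NAND E) NAND ((D NAND C) NAND (D NAND C))))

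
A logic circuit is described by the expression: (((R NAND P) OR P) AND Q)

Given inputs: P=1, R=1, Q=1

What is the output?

Substituting: (((1 NAND 1) OR 1) AND 1)
= 1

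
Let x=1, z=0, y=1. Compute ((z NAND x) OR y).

Substituting: ((0 NAND 1) OR 1)
= 1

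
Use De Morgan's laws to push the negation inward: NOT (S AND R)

NOT S OR NOT R
De Morgan's: NOT(AND of terms) = OR of negations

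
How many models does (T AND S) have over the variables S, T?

Satisfying assignments: (1,1)
Count: 1 out of 4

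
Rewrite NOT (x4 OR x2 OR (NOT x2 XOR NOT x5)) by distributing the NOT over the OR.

NOT x4 AND NOT x2 AND NOT (NOT x2 XOR NOT x5)
De Morgan's: NOT(OR of terms) = AND of negations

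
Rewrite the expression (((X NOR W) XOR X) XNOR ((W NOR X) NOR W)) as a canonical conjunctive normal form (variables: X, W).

(X OR W) AND (NOT X OR NOT W)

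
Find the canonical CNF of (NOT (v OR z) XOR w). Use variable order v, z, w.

(v OR z OR NOT w) AND (v OR NOT z OR w) AND (NOT v OR z OR w) AND (NOT v OR NOT z OR w)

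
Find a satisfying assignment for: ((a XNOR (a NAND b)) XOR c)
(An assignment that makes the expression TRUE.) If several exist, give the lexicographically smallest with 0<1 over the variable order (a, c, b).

a=0, c=1, b=0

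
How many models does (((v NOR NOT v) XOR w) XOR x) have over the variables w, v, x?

Satisfying assignments: (0,0,1), (0,1,1), (1,0,0), (1,1,0)
Count: 4 out of 8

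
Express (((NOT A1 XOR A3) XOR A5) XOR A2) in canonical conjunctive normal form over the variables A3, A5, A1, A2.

(A3 OR A5 OR A1 OR NOT A2) AND (A3 OR A5 OR NOT A1 OR A2) AND (A3 OR NOT A5 OR A1 OR A2) AND (A3 OR NOT A5 OR NOT A1 OR NOT A2) AND (NOT A3 OR A5 OR A1 OR A2) AND (NOT A3 OR A5 OR NOT A1 OR NOT A2) AND (NOT A3 OR NOT A5 OR A1 OR NOT A2) AND (NOT A3 OR NOT A5 OR NOT A1 OR A2)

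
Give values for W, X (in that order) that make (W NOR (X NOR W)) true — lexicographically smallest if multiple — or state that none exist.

W=0, X=1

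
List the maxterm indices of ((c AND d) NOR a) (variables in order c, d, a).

ΠM(1, 3, 5, 6, 7) = (c OR d OR NOT a) AND (c OR NOT d OR NOT a) AND (NOT c OR d OR NOT a) AND (NOT c OR NOT d OR a) AND (NOT c OR NOT d OR NOT a)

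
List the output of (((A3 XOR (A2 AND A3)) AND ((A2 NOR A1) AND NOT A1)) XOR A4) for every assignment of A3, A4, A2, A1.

A3 | A4 | A2 | A1 | Output
--------------------------
0 | 0 | 0 | 0 | 0
0 | 0 | 0 | 1 | 0
0 | 0 | 1 | 0 | 0
0 | 0 | 1 | 1 | 0
0 | 1 | 0 | 0 | 1
0 | 1 | 0 | 1 | 1
0 | 1 | 1 | 0 | 1
0 | 1 | 1 | 1 | 1
1 | 0 | 0 | 0 | 1
1 | 0 | 0 | 1 | 0
1 | 0 | 1 | 0 | 0
1 | 0 | 1 | 1 | 0
1 | 1 | 0 | 0 | 0
1 | 1 | 0 | 1 | 1
1 | 1 | 1 | 0 | 1
1 | 1 | 1 | 1 | 1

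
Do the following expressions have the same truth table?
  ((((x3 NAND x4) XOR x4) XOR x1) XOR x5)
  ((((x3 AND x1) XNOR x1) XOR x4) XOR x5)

No. Counterexample: with x1=0, x4=1, x5=0, x3=1, Expression 1 = 1 but Expression 2 = 0.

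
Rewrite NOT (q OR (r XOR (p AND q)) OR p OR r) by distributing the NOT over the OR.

NOT q AND NOT (r XOR (p AND q)) AND NOT p AND NOT r
De Morgan's: NOT(OR of terms) = AND of negations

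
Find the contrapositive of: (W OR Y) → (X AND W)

Contrapositive: NOT (X AND W) → NOT (W OR Y)
Note: A statement and its contrapositive are logically equivalent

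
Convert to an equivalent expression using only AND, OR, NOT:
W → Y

NOT W OR Y
(Implication elimination: A → B = NOT A OR B)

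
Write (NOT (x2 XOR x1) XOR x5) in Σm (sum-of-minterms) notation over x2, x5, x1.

Σm(0, 3, 5, 6) = (NOT x2 AND NOT x5 AND NOT x1) OR (NOT x2 AND x5 AND x1) OR (x2 AND NOT x5 AND x1) OR (x2 AND x5 AND NOT x1)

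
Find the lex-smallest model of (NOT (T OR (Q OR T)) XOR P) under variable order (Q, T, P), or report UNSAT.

Q=0, T=0, P=0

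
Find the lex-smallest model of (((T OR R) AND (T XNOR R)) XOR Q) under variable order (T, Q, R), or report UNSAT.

T=0, Q=1, R=0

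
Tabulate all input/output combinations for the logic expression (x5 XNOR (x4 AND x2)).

x2 | x4 | x5 | Output
---------------------
0 | 0 | 0 | 1
0 | 0 | 1 | 0
0 | 1 | 0 | 1
0 | 1 | 1 | 0
1 | 0 | 0 | 1
1 | 0 | 1 | 0
1 | 1 | 0 | 0
1 | 1 | 1 | 1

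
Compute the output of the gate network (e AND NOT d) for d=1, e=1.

Substituting: (1 AND NOT 1)
= 0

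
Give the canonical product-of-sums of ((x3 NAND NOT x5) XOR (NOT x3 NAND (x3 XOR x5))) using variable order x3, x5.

ΠM(0, 3) = (x3 OR x5) AND (NOT x3 OR NOT x5)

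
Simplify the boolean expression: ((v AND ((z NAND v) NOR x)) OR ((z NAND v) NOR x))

By absorption (E OR (E AND v) = E):
= ((z NAND v) NOR x)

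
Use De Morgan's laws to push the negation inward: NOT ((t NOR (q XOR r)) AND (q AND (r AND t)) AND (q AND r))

NOT (t NOR (q XOR r)) OR NOT (q AND (r AND t)) OR NOT (q AND r)
De Morgan's: NOT(AND of terms) = OR of negations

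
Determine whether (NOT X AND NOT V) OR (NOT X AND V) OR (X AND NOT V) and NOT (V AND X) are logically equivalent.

Yes, they are equivalent — the two output columns agree on all 4 assignments:
X | V | Expression 1 | Expression 2
-----------------------------------
0 | 0 | 1 | 1
0 | 1 | 1 | 1
1 | 0 | 1 | 1
1 | 1 | 0 | 0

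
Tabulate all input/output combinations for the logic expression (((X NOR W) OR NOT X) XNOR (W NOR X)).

W | X | Output
--------------
0 | 0 | 1
0 | 1 | 1
1 | 0 | 0
1 | 1 | 1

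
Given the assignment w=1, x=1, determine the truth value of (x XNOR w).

Substituting: (1 XNOR 1)
= 1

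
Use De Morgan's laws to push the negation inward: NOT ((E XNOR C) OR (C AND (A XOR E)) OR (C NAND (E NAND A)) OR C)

NOT (E XNOR C) AND NOT (C AND (A XOR E)) AND NOT (C NAND (E NAND A)) AND NOT C
De Morgan's: NOT(OR of terms) = AND of negations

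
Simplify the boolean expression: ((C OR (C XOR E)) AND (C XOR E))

By absorption (E AND (E OR v) = E):
= (C XOR E)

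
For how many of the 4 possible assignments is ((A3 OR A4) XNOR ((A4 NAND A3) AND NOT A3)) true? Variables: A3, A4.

Satisfying assignments: (0,1)
Count: 1 out of 4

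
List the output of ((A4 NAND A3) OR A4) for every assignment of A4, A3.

A4 | A3 | Output
----------------
0 | 0 | 1
0 | 1 | 1
1 | 0 | 1
1 | 1 | 1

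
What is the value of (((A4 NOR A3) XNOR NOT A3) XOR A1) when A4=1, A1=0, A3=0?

Substituting: (((1 NOR 0) XNOR NOT 0) XOR 0)
= 0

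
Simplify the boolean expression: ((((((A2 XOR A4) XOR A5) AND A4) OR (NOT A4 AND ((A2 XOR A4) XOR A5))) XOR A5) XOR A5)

By XOR self-cancellation ((E XOR v) XOR v = E) then distribution ((E AND v) OR (E AND NOT v) = E):
= ((A2 XOR A4) XOR A5)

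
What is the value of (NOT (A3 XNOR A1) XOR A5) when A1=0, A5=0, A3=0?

Substituting: (NOT (0 XNOR 0) XOR 0)
= 0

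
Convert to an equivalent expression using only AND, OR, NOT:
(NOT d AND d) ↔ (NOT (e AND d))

((NOT d AND d) AND (NOT (e AND d))) OR (NOT (NOT d AND d) AND (e AND d))
(Biconditional = both true or both false)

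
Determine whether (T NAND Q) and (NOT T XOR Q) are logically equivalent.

No. Counterexample: with T=0, Q=1, Expression 1 = 1 but Expression 2 = 0.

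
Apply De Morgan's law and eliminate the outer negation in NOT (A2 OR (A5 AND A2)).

NOT A2 AND NOT (A5 AND A2)
De Morgan's: NOT(OR of terms) = AND of negations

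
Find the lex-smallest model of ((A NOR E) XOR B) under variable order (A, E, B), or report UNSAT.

A=0, E=0, B=0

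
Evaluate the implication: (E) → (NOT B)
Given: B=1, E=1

Antecedent (E) = 1; consequent (NOT B) = 0.
1 → 0 = 0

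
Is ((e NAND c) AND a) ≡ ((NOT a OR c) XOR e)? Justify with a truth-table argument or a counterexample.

No. Counterexample: with a=0, c=0, e=0, Expression 1 = 0 but Expression 2 = 1.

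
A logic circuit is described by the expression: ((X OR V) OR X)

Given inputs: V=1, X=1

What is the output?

Substituting: ((1 OR 1) OR 1)
= 1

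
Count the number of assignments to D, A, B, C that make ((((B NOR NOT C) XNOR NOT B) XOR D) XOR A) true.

Satisfying assignments: (0,0,0,1), (0,0,1,0), (0,0,1,1), (0,1,0,0), (1,0,0,0), (1,1,0,1), (1,1,1,0), (1,1,1,1)
Count: 8 out of 16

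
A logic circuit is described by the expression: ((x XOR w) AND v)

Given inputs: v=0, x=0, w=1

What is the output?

Substituting: ((0 XOR 1) AND 0)
= 0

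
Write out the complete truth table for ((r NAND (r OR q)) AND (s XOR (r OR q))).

s | r | q | Output
------------------
0 | 0 | 0 | 0
0 | 0 | 1 | 1
0 | 1 | 0 | 0
0 | 1 | 1 | 0
1 | 0 | 0 | 1
1 | 0 | 1 | 0
1 | 1 | 0 | 0
1 | 1 | 1 | 0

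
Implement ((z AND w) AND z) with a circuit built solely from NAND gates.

((((z NAND w) NAND (z NAND w)) NAND z) NAND (((z NAND w) NAND (z NAND w)) NAND z))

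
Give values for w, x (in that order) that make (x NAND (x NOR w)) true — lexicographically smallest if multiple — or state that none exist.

w=0, x=0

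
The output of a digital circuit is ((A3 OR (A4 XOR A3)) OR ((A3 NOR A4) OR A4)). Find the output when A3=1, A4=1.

Substituting: ((1 OR (1 XOR 1)) OR ((1 NOR 1) OR 1))
= 1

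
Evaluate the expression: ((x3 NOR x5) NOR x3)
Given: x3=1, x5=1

Substituting: ((1 NOR 1) NOR 1)
= 0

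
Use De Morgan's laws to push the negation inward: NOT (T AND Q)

NOT T OR NOT Q
De Morgan's: NOT(AND of terms) = OR of negations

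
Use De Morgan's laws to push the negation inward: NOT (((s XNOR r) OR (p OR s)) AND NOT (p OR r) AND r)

NOT ((s XNOR r) OR (p OR s)) OR (p OR r) OR NOT r
De Morgan's: NOT(AND of terms) = OR of negations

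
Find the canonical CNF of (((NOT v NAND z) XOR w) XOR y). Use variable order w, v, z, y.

(w OR v OR z OR NOT y) AND (w OR v OR NOT z OR y) AND (w OR NOT v OR z OR NOT y) AND (w OR NOT v OR NOT z OR NOT y) AND (NOT w OR v OR z OR y) AND (NOT w OR v OR NOT z OR NOT y) AND (NOT w OR NOT v OR z OR y) AND (NOT w OR NOT v OR NOT z OR y)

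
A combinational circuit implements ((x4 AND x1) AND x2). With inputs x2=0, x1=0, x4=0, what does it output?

Substituting: ((0 AND 0) AND 0)
= 0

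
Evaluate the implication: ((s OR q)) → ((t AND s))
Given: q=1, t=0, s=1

Antecedent ((s OR q)) = 1; consequent ((t AND s)) = 0.
1 → 0 = 0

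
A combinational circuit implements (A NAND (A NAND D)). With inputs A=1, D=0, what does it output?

Substituting: (1 NAND (1 NAND 0))
= 0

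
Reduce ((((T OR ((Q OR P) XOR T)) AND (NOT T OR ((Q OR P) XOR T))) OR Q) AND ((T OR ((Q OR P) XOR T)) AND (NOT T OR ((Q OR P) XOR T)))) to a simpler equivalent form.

By absorption (E AND (E OR v) = E) then distribution ((E OR v) AND (E OR NOT v) = E):
= ((Q OR P) XOR T)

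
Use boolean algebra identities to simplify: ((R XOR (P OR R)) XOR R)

By XOR self-cancellation ((E XOR v) XOR v = E):
= (P OR R)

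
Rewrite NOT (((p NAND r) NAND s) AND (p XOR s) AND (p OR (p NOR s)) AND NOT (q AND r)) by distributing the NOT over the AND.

NOT ((p NAND r) NAND s) OR NOT (p XOR s) OR NOT (p OR (p NOR s)) OR (q AND r)
De Morgan's: NOT(AND of terms) = OR of negations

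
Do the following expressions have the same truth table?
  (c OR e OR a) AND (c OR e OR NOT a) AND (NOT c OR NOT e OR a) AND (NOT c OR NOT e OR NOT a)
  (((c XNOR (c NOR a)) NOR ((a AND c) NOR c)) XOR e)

Yes, they are equivalent — the two output columns agree on all 8 assignments:
c | e | a | Expression 1 | Expression 2
---------------------------------------
0 | 0 | 0 | 0 | 0
0 | 0 | 1 | 0 | 0
0 | 1 | 0 | 1 | 1
0 | 1 | 1 | 1 | 1
1 | 0 | 0 | 1 | 1
1 | 0 | 1 | 1 | 1
1 | 1 | 0 | 0 | 0
1 | 1 | 1 | 0 | 0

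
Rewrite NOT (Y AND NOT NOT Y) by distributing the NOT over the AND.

NOT Y OR NOT Y
De Morgan's: NOT(AND of terms) = OR of negations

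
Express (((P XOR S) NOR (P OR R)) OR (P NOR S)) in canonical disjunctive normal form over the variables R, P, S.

(NOT R AND NOT P AND NOT S) OR (R AND NOT P AND NOT S)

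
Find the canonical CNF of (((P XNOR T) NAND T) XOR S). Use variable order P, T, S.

(P OR T OR NOT S) AND (P OR NOT T OR NOT S) AND (NOT P OR T OR NOT S) AND (NOT P OR NOT T OR S)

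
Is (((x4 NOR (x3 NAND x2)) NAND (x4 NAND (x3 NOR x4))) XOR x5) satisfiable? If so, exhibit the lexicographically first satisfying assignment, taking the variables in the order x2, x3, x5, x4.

x2=0, x3=0, x5=0, x4=0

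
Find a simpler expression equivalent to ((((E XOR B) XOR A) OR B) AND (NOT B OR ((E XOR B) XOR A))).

By distribution ((E OR v) AND (E OR NOT v) = E):
= ((E XOR B) XOR A)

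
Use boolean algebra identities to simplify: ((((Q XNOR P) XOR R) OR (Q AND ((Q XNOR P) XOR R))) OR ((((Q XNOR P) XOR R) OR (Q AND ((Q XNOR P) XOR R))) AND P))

By absorption (E OR (E AND v) = E) then absorption (E OR (E AND v) = E):
= ((Q XNOR P) XOR R)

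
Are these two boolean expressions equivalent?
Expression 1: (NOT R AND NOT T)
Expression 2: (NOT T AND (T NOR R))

Yes, they are equivalent — the two output columns agree on all 4 assignments:
R | T | Expression 1 | Expression 2
-----------------------------------
0 | 0 | 1 | 1
0 | 1 | 0 | 0
1 | 0 | 0 | 0
1 | 1 | 0 | 0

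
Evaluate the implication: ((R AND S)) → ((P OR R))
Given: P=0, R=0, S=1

Antecedent ((R AND S)) = 0; consequent ((P OR R)) = 0.
0 → 0 = 1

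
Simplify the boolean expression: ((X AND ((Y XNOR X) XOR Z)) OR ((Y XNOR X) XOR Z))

By absorption (E OR (E AND v) = E):
= ((Y XNOR X) XOR Z)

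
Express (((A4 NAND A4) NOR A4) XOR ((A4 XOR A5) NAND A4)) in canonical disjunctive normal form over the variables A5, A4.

(NOT A5 AND NOT A4) OR (A5 AND NOT A4) OR (A5 AND A4)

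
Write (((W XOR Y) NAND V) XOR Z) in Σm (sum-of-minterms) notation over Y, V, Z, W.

Σm(0, 1, 4, 7, 8, 9, 13, 14) = (NOT Y AND NOT V AND NOT Z AND NOT W) OR (NOT Y AND NOT V AND NOT Z AND W) OR (NOT Y AND V AND NOT Z AND NOT W) OR (NOT Y AND V AND Z AND W) OR (Y AND NOT V AND NOT Z AND NOT W) OR (Y AND NOT V AND NOT Z AND W) OR (Y AND V AND NOT Z AND W) OR (Y AND V AND Z AND NOT W)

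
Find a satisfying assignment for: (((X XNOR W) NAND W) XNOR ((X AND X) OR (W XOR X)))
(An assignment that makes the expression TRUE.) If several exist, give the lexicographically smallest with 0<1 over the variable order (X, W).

X=0, W=1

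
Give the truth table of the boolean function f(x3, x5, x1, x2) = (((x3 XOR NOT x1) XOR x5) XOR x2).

x3 | x5 | x1 | x2 | Output
--------------------------
0 | 0 | 0 | 0 | 1
0 | 0 | 0 | 1 | 0
0 | 0 | 1 | 0 | 0
0 | 0 | 1 | 1 | 1
0 | 1 | 0 | 0 | 0
0 | 1 | 0 | 1 | 1
0 | 1 | 1 | 0 | 1
0 | 1 | 1 | 1 | 0
1 | 0 | 0 | 0 | 0
1 | 0 | 0 | 1 | 1
1 | 0 | 1 | 0 | 1
1 | 0 | 1 | 1 | 0
1 | 1 | 0 | 0 | 1
1 | 1 | 0 | 1 | 0
1 | 1 | 1 | 0 | 0
1 | 1 | 1 | 1 | 1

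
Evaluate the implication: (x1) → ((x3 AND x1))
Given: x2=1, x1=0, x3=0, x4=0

Antecedent (x1) = 0; consequent ((x3 AND x1)) = 0.
0 → 0 = 1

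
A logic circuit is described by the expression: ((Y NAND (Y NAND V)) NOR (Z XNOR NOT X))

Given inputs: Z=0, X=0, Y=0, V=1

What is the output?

Substituting: ((0 NAND (0 NAND 1)) NOR (0 XNOR NOT 0))
= 0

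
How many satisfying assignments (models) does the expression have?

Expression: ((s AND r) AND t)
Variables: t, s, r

Satisfying assignments: (1,1,1)
Count: 1 out of 8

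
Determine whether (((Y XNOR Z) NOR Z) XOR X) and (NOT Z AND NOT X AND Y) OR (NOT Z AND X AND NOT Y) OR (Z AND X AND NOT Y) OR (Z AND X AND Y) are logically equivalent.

Yes, they are equivalent — the two output columns agree on all 8 assignments:
Z | X | Y | Expression 1 | Expression 2
---------------------------------------
0 | 0 | 0 | 0 | 0
0 | 0 | 1 | 1 | 1
0 | 1 | 0 | 1 | 1
0 | 1 | 1 | 0 | 0
1 | 0 | 0 | 0 | 0
1 | 0 | 1 | 0 | 0
1 | 1 | 0 | 1 | 1
1 | 1 | 1 | 1 | 1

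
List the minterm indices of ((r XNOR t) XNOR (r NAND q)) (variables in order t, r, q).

Σm(0, 1, 3, 6) = (NOT t AND NOT r AND NOT q) OR (NOT t AND NOT r AND q) OR (NOT t AND r AND q) OR (t AND r AND NOT q)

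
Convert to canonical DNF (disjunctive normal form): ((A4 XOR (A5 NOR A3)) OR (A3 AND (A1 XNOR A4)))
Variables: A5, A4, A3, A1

(NOT A5 AND NOT A4 AND NOT A3 AND NOT A1) OR (NOT A5 AND NOT A4 AND NOT A3 AND A1) OR (NOT A5 AND NOT A4 AND A3 AND NOT A1) OR (NOT A5 AND A4 AND A3 AND NOT A1) OR (NOT A5 AND A4 AND A3 AND A1) OR (A5 AND NOT A4 AND A3 AND NOT A1) OR (A5 AND A4 AND NOT A3 AND NOT A1) OR (A5 AND A4 AND NOT A3 AND A1) OR (A5 AND A4 AND A3 AND NOT A1) OR (A5 AND A4 AND A3 AND A1)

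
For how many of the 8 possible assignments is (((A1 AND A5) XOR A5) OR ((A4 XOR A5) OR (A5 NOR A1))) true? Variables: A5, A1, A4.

Satisfying assignments: (0,0,0), (0,0,1), (0,1,1), (1,0,0), (1,0,1), (1,1,0)
Count: 6 out of 8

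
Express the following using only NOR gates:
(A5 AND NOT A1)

((A5 NOR A5) NOR ((A1 NOR A1) NOR (A1 NOR A1)))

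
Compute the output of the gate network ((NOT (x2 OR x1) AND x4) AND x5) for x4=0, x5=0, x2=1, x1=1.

Substituting: ((NOT (1 OR 1) AND 0) AND 0)
= 0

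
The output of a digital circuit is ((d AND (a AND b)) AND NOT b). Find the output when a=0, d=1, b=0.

Substituting: ((1 AND (0 AND 0)) AND NOT 0)
= 0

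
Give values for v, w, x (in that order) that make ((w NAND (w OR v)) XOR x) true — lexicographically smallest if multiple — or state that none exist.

v=0, w=0, x=0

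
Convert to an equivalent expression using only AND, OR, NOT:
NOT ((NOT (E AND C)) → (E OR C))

(NOT (E AND C)) AND NOT (E OR C)
(Negated implication: NOT(A → B) = A AND NOT B)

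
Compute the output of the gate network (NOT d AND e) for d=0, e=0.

Substituting: (NOT 0 AND 0)
= 0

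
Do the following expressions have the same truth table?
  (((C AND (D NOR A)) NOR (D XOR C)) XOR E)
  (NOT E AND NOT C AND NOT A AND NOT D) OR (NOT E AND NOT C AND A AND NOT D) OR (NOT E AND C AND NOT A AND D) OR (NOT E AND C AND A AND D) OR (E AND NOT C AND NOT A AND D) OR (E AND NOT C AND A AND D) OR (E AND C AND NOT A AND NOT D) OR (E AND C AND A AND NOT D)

Yes, they are equivalent — the two output columns agree on all 16 assignments:
E | C | A | D | Expression 1 | Expression 2
-------------------------------------------
0 | 0 | 0 | 0 | 1 | 1
0 | 0 | 0 | 1 | 0 | 0
0 | 0 | 1 | 0 | 1 | 1
0 | 0 | 1 | 1 | 0 | 0
0 | 1 | 0 | 0 | 0 | 0
0 | 1 | 0 | 1 | 1 | 1
0 | 1 | 1 | 0 | 0 | 0
0 | 1 | 1 | 1 | 1 | 1
1 | 0 | 0 | 0 | 0 | 0
1 | 0 | 0 | 1 | 1 | 1
1 | 0 | 1 | 0 | 0 | 0
1 | 0 | 1 | 1 | 1 | 1
1 | 1 | 0 | 0 | 1 | 1
1 | 1 | 0 | 1 | 0 | 0
1 | 1 | 1 | 0 | 1 | 1
1 | 1 | 1 | 1 | 0 | 0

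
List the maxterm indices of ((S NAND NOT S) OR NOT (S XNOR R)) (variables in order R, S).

ΠM() = TRUE (no maxterms)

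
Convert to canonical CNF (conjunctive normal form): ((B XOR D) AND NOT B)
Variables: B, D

(B OR D) AND (NOT B OR D) AND (NOT B OR NOT D)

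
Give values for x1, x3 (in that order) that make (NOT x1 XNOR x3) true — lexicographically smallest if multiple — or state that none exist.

x1=0, x3=1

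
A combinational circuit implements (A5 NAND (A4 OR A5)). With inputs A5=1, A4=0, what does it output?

Substituting: (1 NAND (0 OR 1))
= 0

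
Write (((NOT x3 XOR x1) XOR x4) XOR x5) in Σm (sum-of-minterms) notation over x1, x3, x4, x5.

Σm(0, 3, 5, 6, 9, 10, 12, 15) = (NOT x1 AND NOT x3 AND NOT x4 AND NOT x5) OR (NOT x1 AND NOT x3 AND x4 AND x5) OR (NOT x1 AND x3 AND NOT x4 AND x5) OR (NOT x1 AND x3 AND x4 AND NOT x5) OR (x1 AND NOT x3 AND NOT x4 AND x5) OR (x1 AND NOT x3 AND x4 AND NOT x5) OR (x1 AND x3 AND NOT x4 AND NOT x5) OR (x1 AND x3 AND x4 AND x5)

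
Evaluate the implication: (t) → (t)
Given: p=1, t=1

Antecedent (t) = 1; consequent (t) = 1.
1 → 1 = 1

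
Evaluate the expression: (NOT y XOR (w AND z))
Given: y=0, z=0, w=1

Substituting: (NOT 0 XOR (1 AND 0))
= 1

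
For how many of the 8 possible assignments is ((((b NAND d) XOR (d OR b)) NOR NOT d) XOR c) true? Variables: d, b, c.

Satisfying assignments: (0,0,1), (0,1,1), (1,0,0), (1,1,1)
Count: 4 out of 8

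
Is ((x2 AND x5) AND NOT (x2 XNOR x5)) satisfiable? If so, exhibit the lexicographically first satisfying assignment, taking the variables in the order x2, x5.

UNSATISFIABLE - no assignment makes this expression true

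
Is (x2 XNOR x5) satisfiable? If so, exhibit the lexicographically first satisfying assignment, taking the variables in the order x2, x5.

x2=0, x5=0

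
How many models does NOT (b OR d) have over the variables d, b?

Satisfying assignments: (0,0)
Count: 1 out of 4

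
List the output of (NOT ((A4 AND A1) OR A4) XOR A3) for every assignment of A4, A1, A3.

A4 | A1 | A3 | Output
---------------------
0 | 0 | 0 | 1
0 | 0 | 1 | 0
0 | 1 | 0 | 1
0 | 1 | 1 | 0
1 | 0 | 0 | 0
1 | 0 | 1 | 1
1 | 1 | 0 | 0
1 | 1 | 1 | 1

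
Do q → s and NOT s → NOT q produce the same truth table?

Yes, Contrapositive is always equivalent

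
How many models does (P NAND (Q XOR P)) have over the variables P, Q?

Satisfying assignments: (0,0), (0,1), (1,1)
Count: 3 out of 4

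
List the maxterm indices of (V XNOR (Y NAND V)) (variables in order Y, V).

ΠM(0, 2, 3) = (Y OR V) AND (NOT Y OR V) AND (NOT Y OR NOT V)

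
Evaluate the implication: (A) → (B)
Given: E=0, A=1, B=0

Antecedent (A) = 1; consequent (B) = 0.
1 → 0 = 0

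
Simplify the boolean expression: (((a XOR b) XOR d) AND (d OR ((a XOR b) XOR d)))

By absorption (E AND (E OR v) = E):
= ((a XOR b) XOR d)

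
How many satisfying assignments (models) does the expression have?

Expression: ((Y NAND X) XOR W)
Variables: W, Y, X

Satisfying assignments: (0,0,0), (0,0,1), (0,1,0), (1,1,1)
Count: 4 out of 8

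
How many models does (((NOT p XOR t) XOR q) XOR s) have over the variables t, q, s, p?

Satisfying assignments: (0,0,0,0), (0,0,1,1), (0,1,0,1), (0,1,1,0), (1,0,0,1), (1,0,1,0), (1,1,0,0), (1,1,1,1)
Count: 8 out of 16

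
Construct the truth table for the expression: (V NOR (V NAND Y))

Y | V | Output
--------------
0 | 0 | 0
0 | 1 | 0
1 | 0 | 0
1 | 1 | 0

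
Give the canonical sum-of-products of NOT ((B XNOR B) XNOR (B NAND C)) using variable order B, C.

Σm(3) = (B AND C)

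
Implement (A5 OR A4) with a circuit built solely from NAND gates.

((A5 NAND A5) NAND (A4 NAND A4))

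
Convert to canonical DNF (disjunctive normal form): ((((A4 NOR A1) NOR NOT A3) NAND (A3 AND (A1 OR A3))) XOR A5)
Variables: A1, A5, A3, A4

(NOT A1 AND NOT A5 AND NOT A3 AND NOT A4) OR (NOT A1 AND NOT A5 AND NOT A3 AND A4) OR (NOT A1 AND NOT A5 AND A3 AND NOT A4) OR (NOT A1 AND A5 AND A3 AND A4) OR (A1 AND NOT A5 AND NOT A3 AND NOT A4) OR (A1 AND NOT A5 AND NOT A3 AND A4) OR (A1 AND A5 AND A3 AND NOT A4) OR (A1 AND A5 AND A3 AND A4)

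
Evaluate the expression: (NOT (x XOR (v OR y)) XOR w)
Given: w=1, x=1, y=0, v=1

Substituting: (NOT (1 XOR (1 OR 0)) XOR 1)
= 0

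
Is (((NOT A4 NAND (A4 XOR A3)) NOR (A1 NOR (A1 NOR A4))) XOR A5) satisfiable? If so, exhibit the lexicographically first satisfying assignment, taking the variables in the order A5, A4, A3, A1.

A5=0, A4=0, A3=1, A1=0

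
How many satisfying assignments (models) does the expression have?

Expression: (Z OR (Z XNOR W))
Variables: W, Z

Satisfying assignments: (0,0), (0,1), (1,1)
Count: 3 out of 4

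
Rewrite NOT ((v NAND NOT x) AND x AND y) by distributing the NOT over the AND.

NOT (v NAND NOT x) OR NOT x OR NOT y
De Morgan's: NOT(AND of terms) = OR of negations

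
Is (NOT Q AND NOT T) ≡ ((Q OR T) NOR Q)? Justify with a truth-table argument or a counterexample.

Yes, they are equivalent — the two output columns agree on all 4 assignments:
Q | T | Expression 1 | Expression 2
-----------------------------------
0 | 0 | 1 | 1
0 | 1 | 0 | 0
1 | 0 | 0 | 0
1 | 1 | 0 | 0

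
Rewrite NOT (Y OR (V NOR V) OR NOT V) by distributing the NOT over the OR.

NOT Y AND NOT (V NOR V) AND V
De Morgan's: NOT(OR of terms) = AND of negations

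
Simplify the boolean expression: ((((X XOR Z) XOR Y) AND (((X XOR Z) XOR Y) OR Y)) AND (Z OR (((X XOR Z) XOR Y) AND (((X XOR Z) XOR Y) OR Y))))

By absorption (E AND (E OR v) = E) then absorption (E AND (E OR v) = E):
= ((X XOR Z) XOR Y)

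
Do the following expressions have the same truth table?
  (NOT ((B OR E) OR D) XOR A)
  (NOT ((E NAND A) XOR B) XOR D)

No. Counterexample: with B=0, D=0, E=0, A=0, Expression 1 = 1 but Expression 2 = 0.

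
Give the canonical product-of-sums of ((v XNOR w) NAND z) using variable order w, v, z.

ΠM(1, 7) = (w OR v OR NOT z) AND (NOT w OR NOT v OR NOT z)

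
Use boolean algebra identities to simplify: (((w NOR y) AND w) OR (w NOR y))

By absorption (E OR (E AND v) = E):
= (w NOR y)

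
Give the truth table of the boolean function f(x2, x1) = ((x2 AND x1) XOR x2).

x2 | x1 | Output
----------------
0 | 0 | 0
0 | 1 | 0
1 | 0 | 1
1 | 1 | 0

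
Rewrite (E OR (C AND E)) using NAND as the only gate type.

((E NAND E) NAND (((C NAND E) NAND (C NAND E)) NAND ((C NAND E) NAND (C NAND E))))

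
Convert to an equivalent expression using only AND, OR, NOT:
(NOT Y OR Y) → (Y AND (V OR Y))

NOT (NOT Y OR Y) OR (Y AND (V OR Y))
(Implication elimination: A → B = NOT A OR B)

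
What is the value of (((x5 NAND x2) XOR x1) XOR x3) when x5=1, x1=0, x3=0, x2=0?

Substituting: (((1 NAND 0) XOR 0) XOR 0)
= 1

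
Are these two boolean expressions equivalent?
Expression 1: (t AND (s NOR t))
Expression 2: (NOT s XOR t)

No. Counterexample: with t=0, s=0, Expression 1 = 0 but Expression 2 = 1.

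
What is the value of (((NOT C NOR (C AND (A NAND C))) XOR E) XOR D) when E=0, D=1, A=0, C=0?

Substituting: (((NOT 0 NOR (0 AND (0 NAND 0))) XOR 0) XOR 1)
= 1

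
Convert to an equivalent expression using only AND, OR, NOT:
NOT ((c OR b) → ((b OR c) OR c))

(c OR b) AND NOT ((b OR c) OR c)
(Negated implication: NOT(A → B) = A AND NOT B)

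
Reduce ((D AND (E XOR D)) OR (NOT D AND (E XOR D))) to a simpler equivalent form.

By distribution ((E AND v) OR (E AND NOT v) = E):
= (E XOR D)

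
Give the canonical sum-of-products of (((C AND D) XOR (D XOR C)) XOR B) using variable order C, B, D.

Σm(1, 2, 4, 5) = (NOT C AND NOT B AND D) OR (NOT C AND B AND NOT D) OR (C AND NOT B AND NOT D) OR (C AND NOT B AND D)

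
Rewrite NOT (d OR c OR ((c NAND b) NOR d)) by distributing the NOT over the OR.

NOT d AND NOT c AND NOT ((c NAND b) NOR d)
De Morgan's: NOT(OR of terms) = AND of negations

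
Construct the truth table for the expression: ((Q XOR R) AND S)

Q | R | S | Output
------------------
0 | 0 | 0 | 0
0 | 0 | 1 | 0
0 | 1 | 0 | 0
0 | 1 | 1 | 1
1 | 0 | 0 | 0
1 | 0 | 1 | 1
1 | 1 | 0 | 0
1 | 1 | 1 | 0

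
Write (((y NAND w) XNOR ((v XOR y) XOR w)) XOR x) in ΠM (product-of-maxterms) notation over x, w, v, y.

ΠM(0, 3, 6, 7, 9, 10, 12, 13) = (x OR w OR v OR y) AND (x OR w OR NOT v OR NOT y) AND (x OR NOT w OR NOT v OR y) AND (x OR NOT w OR NOT v OR NOT y) AND (NOT x OR w OR v OR NOT y) AND (NOT x OR w OR NOT v OR y) AND (NOT x OR NOT w OR v OR y) AND (NOT x OR NOT w OR v OR NOT y)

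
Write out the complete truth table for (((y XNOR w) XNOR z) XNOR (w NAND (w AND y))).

y | z | w | Output
------------------
0 | 0 | 0 | 0
0 | 0 | 1 | 1
0 | 1 | 0 | 1
0 | 1 | 1 | 0
1 | 0 | 0 | 1
1 | 0 | 1 | 1
1 | 1 | 0 | 0
1 | 1 | 1 | 0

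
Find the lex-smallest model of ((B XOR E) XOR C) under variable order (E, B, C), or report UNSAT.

E=0, B=0, C=1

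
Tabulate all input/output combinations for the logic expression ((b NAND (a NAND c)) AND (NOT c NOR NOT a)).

b | a | c | Output
------------------
0 | 0 | 0 | 0
0 | 0 | 1 | 0
0 | 1 | 0 | 0
0 | 1 | 1 | 1
1 | 0 | 0 | 0
1 | 0 | 1 | 0
1 | 1 | 0 | 0
1 | 1 | 1 | 1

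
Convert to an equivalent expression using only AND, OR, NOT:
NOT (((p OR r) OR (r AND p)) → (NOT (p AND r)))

((p OR r) OR (r AND p)) AND (p AND r)
(Negated implication: NOT(A → B) = A AND NOT B)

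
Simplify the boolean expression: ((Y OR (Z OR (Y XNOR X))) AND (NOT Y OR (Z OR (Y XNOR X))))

By distribution ((E OR v) AND (E OR NOT v) = E):
= (Z OR (Y XNOR X))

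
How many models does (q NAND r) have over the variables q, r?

Satisfying assignments: (0,0), (0,1), (1,0)
Count: 3 out of 4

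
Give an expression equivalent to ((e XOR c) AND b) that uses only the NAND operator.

((((e NAND (e NAND c)) NAND (c NAND (e NAND c))) NAND b) NAND (((e NAND (e NAND c)) NAND (c NAND (e NAND c))) NAND b))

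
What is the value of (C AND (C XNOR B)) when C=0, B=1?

Substituting: (0 AND (0 XNOR 1))
= 0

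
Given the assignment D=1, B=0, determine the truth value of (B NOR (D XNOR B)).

Substituting: (0 NOR (1 XNOR 0))
= 1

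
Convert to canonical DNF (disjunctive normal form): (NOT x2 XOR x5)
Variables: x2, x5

(NOT x2 AND NOT x5) OR (x2 AND x5)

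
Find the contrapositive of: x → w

Contrapositive: NOT w → NOT x
Note: A statement and its contrapositive are logically equivalent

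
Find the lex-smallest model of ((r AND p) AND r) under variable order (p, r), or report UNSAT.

p=1, r=1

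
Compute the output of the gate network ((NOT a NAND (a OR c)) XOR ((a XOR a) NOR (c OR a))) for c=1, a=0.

Substituting: ((NOT 0 NAND (0 OR 1)) XOR ((0 XOR 0) NOR (1 OR 0)))
= 0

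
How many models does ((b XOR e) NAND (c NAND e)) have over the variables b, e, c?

Satisfying assignments: (0,0,0), (0,0,1), (0,1,1), (1,1,0), (1,1,1)
Count: 5 out of 8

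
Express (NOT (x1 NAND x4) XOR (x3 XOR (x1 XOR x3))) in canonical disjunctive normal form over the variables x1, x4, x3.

(x1 AND NOT x4 AND NOT x3) OR (x1 AND NOT x4 AND x3)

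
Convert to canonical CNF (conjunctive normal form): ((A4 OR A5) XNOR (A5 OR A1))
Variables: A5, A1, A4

(A5 OR A1 OR NOT A4) AND (A5 OR NOT A1 OR A4)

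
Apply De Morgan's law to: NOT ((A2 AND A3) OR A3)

NOT (A2 AND A3) AND NOT A3
De Morgan's: NOT(OR of terms) = AND of negations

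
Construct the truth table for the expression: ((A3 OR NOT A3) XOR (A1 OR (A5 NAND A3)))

A5 | A3 | A1 | Output
---------------------
0 | 0 | 0 | 0
0 | 0 | 1 | 0
0 | 1 | 0 | 0
0 | 1 | 1 | 0
1 | 0 | 0 | 0
1 | 0 | 1 | 0
1 | 1 | 0 | 1
1 | 1 | 1 | 0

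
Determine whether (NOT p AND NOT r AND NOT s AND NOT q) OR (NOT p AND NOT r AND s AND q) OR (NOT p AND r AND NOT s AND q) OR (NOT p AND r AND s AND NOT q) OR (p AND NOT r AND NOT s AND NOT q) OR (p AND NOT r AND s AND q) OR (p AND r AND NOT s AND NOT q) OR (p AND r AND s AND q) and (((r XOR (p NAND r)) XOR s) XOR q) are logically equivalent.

Yes, they are equivalent — the two output columns agree on all 16 assignments:
p | r | s | q | Expression 1 | Expression 2
-------------------------------------------
0 | 0 | 0 | 0 | 1 | 1
0 | 0 | 0 | 1 | 0 | 0
0 | 0 | 1 | 0 | 0 | 0
0 | 0 | 1 | 1 | 1 | 1
0 | 1 | 0 | 0 | 0 | 0
0 | 1 | 0 | 1 | 1 | 1
0 | 1 | 1 | 0 | 1 | 1
0 | 1 | 1 | 1 | 0 | 0
1 | 0 | 0 | 0 | 1 | 1
1 | 0 | 0 | 1 | 0 | 0
1 | 0 | 1 | 0 | 0 | 0
1 | 0 | 1 | 1 | 1 | 1
1 | 1 | 0 | 0 | 1 | 1
1 | 1 | 0 | 1 | 0 | 0
1 | 1 | 1 | 0 | 0 | 0
1 | 1 | 1 | 1 | 1 | 1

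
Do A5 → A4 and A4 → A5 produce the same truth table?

No, Converse is not equivalent to original (counterexample: A4=0, A3=0, A5=1)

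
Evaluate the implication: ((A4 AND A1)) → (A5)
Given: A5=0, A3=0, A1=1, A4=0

Antecedent ((A4 AND A1)) = 0; consequent (A5) = 0.
0 → 0 = 1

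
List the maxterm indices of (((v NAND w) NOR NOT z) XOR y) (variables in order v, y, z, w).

ΠM(0, 1, 2, 3, 8, 9, 10, 15) = (v OR y OR z OR w) AND (v OR y OR z OR NOT w) AND (v OR y OR NOT z OR w) AND (v OR y OR NOT z OR NOT w) AND (NOT v OR y OR z OR w) AND (NOT v OR y OR z OR NOT w) AND (NOT v OR y OR NOT z OR w) AND (NOT v OR NOT y OR NOT z OR NOT w)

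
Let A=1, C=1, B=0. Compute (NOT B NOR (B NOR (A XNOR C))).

Substituting: (NOT 0 NOR (0 NOR (1 XNOR 1)))
= 0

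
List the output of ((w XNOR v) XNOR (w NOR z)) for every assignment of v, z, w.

v | z | w | Output
------------------
0 | 0 | 0 | 1
0 | 0 | 1 | 1
0 | 1 | 0 | 0
0 | 1 | 1 | 1
1 | 0 | 0 | 0
1 | 0 | 1 | 0
1 | 1 | 0 | 1
1 | 1 | 1 | 0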